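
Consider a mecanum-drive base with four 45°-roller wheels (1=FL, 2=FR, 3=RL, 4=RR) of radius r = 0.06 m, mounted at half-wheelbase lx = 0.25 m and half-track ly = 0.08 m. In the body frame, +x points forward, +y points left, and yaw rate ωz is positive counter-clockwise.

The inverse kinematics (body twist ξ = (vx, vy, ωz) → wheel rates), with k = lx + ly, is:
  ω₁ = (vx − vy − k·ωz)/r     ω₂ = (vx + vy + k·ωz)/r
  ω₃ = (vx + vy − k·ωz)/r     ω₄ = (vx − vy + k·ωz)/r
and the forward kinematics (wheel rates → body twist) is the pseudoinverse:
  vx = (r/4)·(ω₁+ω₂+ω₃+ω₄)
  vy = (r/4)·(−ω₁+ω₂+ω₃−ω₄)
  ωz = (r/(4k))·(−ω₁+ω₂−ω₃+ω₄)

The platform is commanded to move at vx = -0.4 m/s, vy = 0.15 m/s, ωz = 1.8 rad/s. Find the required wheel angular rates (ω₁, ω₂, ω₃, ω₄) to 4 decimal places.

(-19.0667, 5.7333, -14.0667, 0.7333)

k = lx + ly = 0.25 + 0.08 = 0.3300;  k·ωz = 0.3300·1.8 = 0.5940
ω₁ (FL) = (vx − vy − k·ωz)/r = -1.1440/0.06 = -19.0667
ω₂ (FR) = (vx + vy + k·ωz)/r = 0.3440/0.06 = 5.7333
ω₃ (RL) = (vx + vy − k·ωz)/r = -0.8440/0.06 = -14.0667
ω₄ (RR) = (vx − vy + k·ωz)/r = 0.0440/0.06 = 0.7333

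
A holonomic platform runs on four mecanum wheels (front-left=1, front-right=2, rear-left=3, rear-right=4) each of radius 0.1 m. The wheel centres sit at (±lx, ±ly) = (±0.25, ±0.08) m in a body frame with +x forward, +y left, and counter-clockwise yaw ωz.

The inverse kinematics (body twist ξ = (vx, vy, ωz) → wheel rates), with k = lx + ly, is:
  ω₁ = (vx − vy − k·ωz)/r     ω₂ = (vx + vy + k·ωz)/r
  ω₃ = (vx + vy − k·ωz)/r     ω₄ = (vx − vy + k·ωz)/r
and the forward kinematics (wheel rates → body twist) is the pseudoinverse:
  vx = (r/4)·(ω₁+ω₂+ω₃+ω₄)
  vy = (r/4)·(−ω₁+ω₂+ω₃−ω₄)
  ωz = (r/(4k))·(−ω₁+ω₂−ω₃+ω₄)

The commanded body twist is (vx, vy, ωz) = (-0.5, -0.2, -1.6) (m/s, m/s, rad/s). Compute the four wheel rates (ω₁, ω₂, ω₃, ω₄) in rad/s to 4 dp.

(2.2800, -12.2800, -1.7200, -8.2800)

k = lx + ly = 0.25 + 0.08 = 0.3300;  k·ωz = 0.3300·-1.6 = -0.5280
ω₁ (FL) = (vx − vy − k·ωz)/r = 0.2280/0.1 = 2.2800
ω₂ (FR) = (vx + vy + k·ωz)/r = -1.2280/0.1 = -12.2800
ω₃ (RL) = (vx + vy − k·ωz)/r = -0.1720/0.1 = -1.7200
ω₄ (RR) = (vx − vy + k·ωz)/r = -0.8280/0.1 = -8.2800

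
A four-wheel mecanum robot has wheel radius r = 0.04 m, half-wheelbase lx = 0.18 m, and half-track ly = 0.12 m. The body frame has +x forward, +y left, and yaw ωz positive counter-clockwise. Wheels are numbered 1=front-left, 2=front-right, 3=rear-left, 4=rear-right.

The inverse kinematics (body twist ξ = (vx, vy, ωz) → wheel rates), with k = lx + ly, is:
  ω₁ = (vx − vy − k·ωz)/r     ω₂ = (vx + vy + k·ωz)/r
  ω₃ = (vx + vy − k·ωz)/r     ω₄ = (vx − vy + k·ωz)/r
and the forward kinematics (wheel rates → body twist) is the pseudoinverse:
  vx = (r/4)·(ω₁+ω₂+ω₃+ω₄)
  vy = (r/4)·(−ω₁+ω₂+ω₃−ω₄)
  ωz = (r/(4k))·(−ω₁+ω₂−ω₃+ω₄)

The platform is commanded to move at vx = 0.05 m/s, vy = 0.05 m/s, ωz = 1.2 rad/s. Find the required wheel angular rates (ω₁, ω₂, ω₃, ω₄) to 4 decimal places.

(-9.0000, 11.5000, -6.5000, 9.0000)

k = lx + ly = 0.18 + 0.12 = 0.3000;  k·ωz = 0.3000·1.2 = 0.3600
ω₁ (FL) = (vx − vy − k·ωz)/r = -0.3600/0.04 = -9.0000
ω₂ (FR) = (vx + vy + k·ωz)/r = 0.4600/0.04 = 11.5000
ω₃ (RL) = (vx + vy − k·ωz)/r = -0.2600/0.04 = -6.5000
ω₄ (RR) = (vx − vy + k·ωz)/r = 0.3600/0.04 = 9.0000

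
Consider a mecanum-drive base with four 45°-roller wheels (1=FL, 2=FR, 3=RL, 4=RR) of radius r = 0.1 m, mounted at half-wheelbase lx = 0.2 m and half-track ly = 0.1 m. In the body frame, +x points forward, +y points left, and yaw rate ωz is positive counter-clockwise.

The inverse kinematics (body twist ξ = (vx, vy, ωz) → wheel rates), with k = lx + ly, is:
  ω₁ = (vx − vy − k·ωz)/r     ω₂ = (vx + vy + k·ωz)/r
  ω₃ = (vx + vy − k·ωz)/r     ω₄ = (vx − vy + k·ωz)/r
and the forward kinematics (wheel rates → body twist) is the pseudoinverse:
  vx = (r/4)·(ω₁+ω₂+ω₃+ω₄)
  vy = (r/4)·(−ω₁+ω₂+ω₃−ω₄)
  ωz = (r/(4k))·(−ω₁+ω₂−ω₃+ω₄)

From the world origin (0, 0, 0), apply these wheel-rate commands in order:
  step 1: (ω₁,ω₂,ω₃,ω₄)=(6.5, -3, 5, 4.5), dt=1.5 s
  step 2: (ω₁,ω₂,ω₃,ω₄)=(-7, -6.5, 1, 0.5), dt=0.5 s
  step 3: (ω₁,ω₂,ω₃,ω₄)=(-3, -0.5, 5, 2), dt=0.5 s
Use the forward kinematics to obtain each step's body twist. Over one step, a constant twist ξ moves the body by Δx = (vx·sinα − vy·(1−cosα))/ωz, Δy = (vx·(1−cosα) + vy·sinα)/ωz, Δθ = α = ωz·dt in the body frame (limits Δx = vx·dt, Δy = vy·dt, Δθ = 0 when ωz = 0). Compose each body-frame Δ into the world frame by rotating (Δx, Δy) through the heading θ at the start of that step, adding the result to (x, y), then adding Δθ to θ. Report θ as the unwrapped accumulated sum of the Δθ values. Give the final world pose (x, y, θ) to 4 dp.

step 1: ξ=(vx,vy,ωz)=(0.3250, -0.2250, -0.8333), dt=1.5 → body Δ=(0.1852, -0.5233, -1.2500) → world pose (0.1852, -0.5233, -1.2500)
step 2: ξ=(vx,vy,ωz)=(-0.3000, 0.0250, 0.0000), dt=0.5 → body Δ=(-0.1500, 0.0125, 0.0000) → world pose (0.1498, -0.3770, -1.2500)
step 3: ξ=(vx,vy,ωz)=(0.0875, 0.1375, -0.0417), dt=0.5 → body Δ=(0.0445, 0.0683, -0.0208) → world pose (0.2286, -0.3976, -1.2708)

(0.2286, -0.3976, -1.2708)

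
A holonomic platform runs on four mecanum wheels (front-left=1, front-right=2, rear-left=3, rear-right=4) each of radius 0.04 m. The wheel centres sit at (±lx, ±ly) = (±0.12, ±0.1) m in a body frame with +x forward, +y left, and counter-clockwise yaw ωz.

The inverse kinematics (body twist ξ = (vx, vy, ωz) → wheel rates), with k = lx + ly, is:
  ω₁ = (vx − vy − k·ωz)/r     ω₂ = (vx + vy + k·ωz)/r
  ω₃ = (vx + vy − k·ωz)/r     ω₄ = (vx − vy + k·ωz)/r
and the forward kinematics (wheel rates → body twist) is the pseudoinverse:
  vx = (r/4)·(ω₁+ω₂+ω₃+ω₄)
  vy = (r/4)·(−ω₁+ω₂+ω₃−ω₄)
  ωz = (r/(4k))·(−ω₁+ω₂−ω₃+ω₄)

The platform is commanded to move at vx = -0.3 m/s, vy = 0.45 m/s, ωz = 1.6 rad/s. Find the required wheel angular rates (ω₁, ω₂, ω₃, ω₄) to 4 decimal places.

k = lx + ly = 0.12 + 0.1 = 0.2200;  k·ωz = 0.2200·1.6 = 0.3520
ω₁ (FL) = (vx − vy − k·ωz)/r = -1.1020/0.04 = -27.5500
ω₂ (FR) = (vx + vy + k·ωz)/r = 0.5020/0.04 = 12.5500
ω₃ (RL) = (vx + vy − k·ωz)/r = -0.2020/0.04 = -5.0500
ω₄ (RR) = (vx − vy + k·ωz)/r = -0.3980/0.04 = -9.9500

(-27.5500, 12.5500, -5.0500, -9.9500)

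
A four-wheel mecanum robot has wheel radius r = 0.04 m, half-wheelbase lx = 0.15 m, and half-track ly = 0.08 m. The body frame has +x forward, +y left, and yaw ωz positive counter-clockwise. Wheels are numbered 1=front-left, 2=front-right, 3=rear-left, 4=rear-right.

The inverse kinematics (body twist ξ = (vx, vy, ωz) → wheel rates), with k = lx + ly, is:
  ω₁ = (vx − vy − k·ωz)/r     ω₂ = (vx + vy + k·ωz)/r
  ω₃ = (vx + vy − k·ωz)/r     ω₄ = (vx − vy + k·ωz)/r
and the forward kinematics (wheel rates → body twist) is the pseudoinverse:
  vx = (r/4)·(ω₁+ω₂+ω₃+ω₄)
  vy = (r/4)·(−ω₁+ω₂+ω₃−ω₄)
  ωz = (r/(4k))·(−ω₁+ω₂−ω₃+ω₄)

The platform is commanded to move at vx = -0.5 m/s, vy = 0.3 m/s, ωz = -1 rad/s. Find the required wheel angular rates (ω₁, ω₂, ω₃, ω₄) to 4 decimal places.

k = lx + ly = 0.15 + 0.08 = 0.2300;  k·ωz = 0.2300·-1 = -0.2300
ω₁ (FL) = (vx − vy − k·ωz)/r = -0.5700/0.04 = -14.2500
ω₂ (FR) = (vx + vy + k·ωz)/r = -0.4300/0.04 = -10.7500
ω₃ (RL) = (vx + vy − k·ωz)/r = 0.0300/0.04 = 0.7500
ω₄ (RR) = (vx − vy + k·ωz)/r = -1.0300/0.04 = -25.7500

(-14.2500, -10.7500, 0.7500, -25.7500)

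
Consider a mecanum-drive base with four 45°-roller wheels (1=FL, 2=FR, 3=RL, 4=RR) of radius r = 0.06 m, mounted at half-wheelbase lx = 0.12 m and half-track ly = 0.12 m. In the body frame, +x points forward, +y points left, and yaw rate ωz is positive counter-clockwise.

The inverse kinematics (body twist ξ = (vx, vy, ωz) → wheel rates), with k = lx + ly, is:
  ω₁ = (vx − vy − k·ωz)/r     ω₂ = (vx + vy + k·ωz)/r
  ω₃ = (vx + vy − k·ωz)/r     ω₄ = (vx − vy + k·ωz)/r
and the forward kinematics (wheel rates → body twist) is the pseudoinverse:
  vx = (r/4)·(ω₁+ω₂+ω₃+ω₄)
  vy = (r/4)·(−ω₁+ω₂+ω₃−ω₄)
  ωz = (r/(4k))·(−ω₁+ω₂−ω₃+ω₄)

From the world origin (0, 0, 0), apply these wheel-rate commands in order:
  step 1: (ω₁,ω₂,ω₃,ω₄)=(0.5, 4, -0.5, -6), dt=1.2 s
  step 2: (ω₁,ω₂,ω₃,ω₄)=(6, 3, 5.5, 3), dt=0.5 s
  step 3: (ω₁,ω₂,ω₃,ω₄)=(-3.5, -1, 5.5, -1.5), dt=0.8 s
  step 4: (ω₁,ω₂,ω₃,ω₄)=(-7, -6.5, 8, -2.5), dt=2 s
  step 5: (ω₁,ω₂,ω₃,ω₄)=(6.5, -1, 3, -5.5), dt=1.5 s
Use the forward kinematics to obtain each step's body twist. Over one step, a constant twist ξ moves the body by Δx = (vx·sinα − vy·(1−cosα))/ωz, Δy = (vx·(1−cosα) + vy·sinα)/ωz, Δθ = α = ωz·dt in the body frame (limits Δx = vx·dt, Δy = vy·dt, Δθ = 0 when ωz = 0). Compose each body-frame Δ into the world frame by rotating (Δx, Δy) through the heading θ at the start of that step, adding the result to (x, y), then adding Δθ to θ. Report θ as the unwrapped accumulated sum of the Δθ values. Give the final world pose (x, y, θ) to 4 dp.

step 1: ξ=(vx,vy,ωz)=(-0.0300, 0.1350, -0.1250), dt=1.2 → body Δ=(-0.0237, 0.1641, -0.1500) → world pose (-0.0237, 0.1641, -0.1500)
step 2: ξ=(vx,vy,ωz)=(0.2625, -0.0075, -0.3438), dt=0.5 → body Δ=(0.1303, -0.0150, -0.1719) → world pose (0.1028, 0.1298, -0.3219)
step 3: ξ=(vx,vy,ωz)=(-0.0075, 0.1425, -0.2812), dt=0.8 → body Δ=(0.0068, 0.1137, -0.2250) → world pose (0.1453, 0.2355, -0.5469)
step 4: ξ=(vx,vy,ωz)=(-0.1200, 0.1650, -0.6250), dt=2.0 → body Δ=(-0.0015, 0.3820, -1.2500) → world pose (0.3427, 0.5626, -1.7969)
step 5: ξ=(vx,vy,ωz)=(0.0450, 0.0150, -1.0000), dt=1.5 → body Δ=(0.0588, -0.0269, -1.5000) → world pose (0.3033, 0.5112, -3.2969)

(0.3033, 0.5112, -3.2969)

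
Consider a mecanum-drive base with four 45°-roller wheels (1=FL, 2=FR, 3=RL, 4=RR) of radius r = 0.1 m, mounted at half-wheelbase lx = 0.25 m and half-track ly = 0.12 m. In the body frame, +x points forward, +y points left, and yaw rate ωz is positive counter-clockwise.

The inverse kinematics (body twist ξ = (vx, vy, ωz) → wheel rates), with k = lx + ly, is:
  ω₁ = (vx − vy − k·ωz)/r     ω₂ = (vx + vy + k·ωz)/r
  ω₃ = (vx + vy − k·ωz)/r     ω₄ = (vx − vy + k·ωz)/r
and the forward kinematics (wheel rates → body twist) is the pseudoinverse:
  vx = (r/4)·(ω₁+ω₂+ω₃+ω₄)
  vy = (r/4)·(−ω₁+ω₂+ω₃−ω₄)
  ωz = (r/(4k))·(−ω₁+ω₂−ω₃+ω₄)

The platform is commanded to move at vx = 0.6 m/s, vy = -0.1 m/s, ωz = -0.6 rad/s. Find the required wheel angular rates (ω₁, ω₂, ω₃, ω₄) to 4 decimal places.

k = lx + ly = 0.25 + 0.12 = 0.3700;  k·ωz = 0.3700·-0.6 = -0.2220
ω₁ (FL) = (vx − vy − k·ωz)/r = 0.9220/0.1 = 9.2200
ω₂ (FR) = (vx + vy + k·ωz)/r = 0.2780/0.1 = 2.7800
ω₃ (RL) = (vx + vy − k·ωz)/r = 0.7220/0.1 = 7.2200
ω₄ (RR) = (vx − vy + k·ωz)/r = 0.4780/0.1 = 4.7800

(9.2200, 2.7800, 7.2200, 4.7800)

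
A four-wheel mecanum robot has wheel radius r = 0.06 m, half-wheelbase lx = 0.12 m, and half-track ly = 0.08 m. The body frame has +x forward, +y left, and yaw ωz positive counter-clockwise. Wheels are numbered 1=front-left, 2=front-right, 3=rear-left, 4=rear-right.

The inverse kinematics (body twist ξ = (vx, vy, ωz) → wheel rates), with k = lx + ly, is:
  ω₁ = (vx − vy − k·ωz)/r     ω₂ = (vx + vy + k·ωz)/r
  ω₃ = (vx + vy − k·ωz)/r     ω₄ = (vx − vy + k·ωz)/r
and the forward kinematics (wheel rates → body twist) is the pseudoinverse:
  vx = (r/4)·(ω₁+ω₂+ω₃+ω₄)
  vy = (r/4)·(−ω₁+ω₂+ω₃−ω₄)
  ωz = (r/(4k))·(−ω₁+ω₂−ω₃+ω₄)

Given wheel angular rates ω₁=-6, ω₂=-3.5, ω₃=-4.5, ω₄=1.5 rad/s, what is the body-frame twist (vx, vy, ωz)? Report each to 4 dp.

(-0.1875, -0.0525, 0.6375)

k = lx + ly = 0.12 + 0.08 = 0.2000
ω₁+ω₂+ω₃+ω₄ = -12.5000  →  vx = (0.06/4)·-12.5000 = -0.1875
−ω₁+ω₂+ω₃−ω₄ = -3.5000  →  vy = (0.06/4)·-3.5000 = -0.0525
−ω₁+ω₂−ω₃+ω₄ = 8.5000  →  ωz = (0.06/0.8000)·8.5000 = 0.6375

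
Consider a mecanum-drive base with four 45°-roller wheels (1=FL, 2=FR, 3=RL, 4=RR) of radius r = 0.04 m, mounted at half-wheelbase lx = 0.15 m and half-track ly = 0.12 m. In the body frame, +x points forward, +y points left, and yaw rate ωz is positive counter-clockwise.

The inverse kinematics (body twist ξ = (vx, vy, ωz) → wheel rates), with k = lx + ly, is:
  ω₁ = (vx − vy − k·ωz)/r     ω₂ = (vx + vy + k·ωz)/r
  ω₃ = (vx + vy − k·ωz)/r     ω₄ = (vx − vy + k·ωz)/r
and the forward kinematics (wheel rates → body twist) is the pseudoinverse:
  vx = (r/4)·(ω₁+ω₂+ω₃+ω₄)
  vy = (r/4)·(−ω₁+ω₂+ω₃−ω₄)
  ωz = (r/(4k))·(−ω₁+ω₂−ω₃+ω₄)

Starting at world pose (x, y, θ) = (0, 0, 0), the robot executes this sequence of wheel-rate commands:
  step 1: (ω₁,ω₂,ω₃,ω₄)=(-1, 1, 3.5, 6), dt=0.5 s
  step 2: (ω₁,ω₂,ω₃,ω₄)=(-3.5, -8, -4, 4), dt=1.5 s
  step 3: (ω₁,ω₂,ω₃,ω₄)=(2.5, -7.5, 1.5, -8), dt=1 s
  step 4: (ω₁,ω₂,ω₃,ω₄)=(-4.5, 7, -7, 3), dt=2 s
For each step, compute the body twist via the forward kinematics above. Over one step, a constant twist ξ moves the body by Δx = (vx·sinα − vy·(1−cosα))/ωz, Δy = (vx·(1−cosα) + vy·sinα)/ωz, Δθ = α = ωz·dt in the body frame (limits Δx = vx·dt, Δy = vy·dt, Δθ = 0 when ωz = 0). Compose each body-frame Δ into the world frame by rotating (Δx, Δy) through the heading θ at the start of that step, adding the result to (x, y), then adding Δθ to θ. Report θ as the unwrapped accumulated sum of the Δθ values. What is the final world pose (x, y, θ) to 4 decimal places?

step 1: ξ=(vx,vy,ωz)=(0.0950, -0.0050, 0.1667), dt=0.5 → body Δ=(0.0475, -0.0005, 0.0833) → world pose (0.0475, -0.0005, 0.0833)
step 2: ξ=(vx,vy,ωz)=(-0.1150, -0.1250, 0.1296), dt=1.5 → body Δ=(-0.1532, -0.2030, 0.1944) → world pose (-0.0883, -0.2156, 0.2778)
step 3: ξ=(vx,vy,ωz)=(-0.1150, -0.0050, -0.7222), dt=1.0 → body Δ=(-0.1070, 0.0352, -0.7222) → world pose (-0.2008, -0.2111, -0.4444)
step 4: ξ=(vx,vy,ωz)=(-0.0150, 0.0150, 0.7963), dt=2.0 → body Δ=(-0.0381, -0.0004, 1.5926) → world pose (-0.2354, -0.1951, 1.1481)

(-0.2354, -0.1951, 1.1481)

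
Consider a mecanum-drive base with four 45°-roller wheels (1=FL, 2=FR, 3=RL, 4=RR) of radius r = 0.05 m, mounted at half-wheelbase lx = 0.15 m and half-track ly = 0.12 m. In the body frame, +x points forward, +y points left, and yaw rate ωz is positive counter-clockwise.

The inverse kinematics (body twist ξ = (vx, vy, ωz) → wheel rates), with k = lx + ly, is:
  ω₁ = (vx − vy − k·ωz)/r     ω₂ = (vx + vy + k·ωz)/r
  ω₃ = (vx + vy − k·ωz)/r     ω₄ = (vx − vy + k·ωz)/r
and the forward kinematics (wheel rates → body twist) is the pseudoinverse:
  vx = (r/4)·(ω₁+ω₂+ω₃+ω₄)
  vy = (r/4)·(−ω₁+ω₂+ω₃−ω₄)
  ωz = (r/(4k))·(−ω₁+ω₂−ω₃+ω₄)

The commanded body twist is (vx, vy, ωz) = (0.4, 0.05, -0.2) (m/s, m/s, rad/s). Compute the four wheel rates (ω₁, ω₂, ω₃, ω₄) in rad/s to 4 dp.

(8.0800, 7.9200, 10.0800, 5.9200)

k = lx + ly = 0.15 + 0.12 = 0.2700;  k·ωz = 0.2700·-0.2 = -0.0540
ω₁ (FL) = (vx − vy − k·ωz)/r = 0.4040/0.05 = 8.0800
ω₂ (FR) = (vx + vy + k·ωz)/r = 0.3960/0.05 = 7.9200
ω₃ (RL) = (vx + vy − k·ωz)/r = 0.5040/0.05 = 10.0800
ω₄ (RR) = (vx − vy + k·ωz)/r = 0.2960/0.05 = 5.9200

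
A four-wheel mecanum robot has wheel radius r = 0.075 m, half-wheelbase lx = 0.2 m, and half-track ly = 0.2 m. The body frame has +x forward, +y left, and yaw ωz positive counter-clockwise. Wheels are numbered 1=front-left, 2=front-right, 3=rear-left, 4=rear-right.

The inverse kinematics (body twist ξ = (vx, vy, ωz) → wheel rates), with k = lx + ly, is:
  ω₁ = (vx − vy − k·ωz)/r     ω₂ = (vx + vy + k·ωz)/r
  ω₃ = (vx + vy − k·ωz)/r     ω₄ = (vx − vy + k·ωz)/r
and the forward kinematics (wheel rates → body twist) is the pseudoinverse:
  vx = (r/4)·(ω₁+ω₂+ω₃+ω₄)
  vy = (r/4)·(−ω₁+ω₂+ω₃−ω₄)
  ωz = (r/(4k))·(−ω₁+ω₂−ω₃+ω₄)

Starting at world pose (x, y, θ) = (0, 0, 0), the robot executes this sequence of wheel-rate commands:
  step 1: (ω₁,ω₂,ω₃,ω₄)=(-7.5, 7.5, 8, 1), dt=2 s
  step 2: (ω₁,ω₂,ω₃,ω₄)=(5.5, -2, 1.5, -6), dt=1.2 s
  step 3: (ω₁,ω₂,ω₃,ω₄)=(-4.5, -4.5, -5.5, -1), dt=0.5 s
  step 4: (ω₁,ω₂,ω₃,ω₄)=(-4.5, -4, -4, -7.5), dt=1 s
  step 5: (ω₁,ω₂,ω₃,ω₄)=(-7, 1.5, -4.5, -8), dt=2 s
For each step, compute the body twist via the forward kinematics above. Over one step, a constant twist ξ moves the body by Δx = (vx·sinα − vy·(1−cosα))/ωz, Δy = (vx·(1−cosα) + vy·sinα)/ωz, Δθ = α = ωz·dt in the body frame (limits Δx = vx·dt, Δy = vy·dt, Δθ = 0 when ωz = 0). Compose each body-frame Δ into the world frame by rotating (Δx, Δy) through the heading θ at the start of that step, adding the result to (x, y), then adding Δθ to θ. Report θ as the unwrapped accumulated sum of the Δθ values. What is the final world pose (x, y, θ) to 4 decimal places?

(-1.2377, 1.2971, 0.3398)

step 1: ξ=(vx,vy,ωz)=(0.1687, 0.4125, 0.3750), dt=2.0 → body Δ=(0.0116, 0.8705, 0.7500) → world pose (0.0116, 0.8705, 0.7500)
step 2: ξ=(vx,vy,ωz)=(-0.0187, 0.0000, -0.7031), dt=1.2 → body Δ=(-0.0199, 0.0089, -0.8437) → world pose (-0.0091, 0.8635, -0.0938)
step 3: ξ=(vx,vy,ωz)=(-0.2906, -0.0844, 0.2109), dt=0.5 → body Δ=(-0.1428, -0.0498, 0.1055) → world pose (-0.1559, 0.8273, 0.0117)
step 4: ξ=(vx,vy,ωz)=(-0.3750, 0.0750, -0.1406), dt=1.0 → body Δ=(-0.3685, 0.1011, -0.1406) → world pose (-0.5256, 0.9241, -0.1289)
step 5: ξ=(vx,vy,ωz)=(-0.3375, 0.2250, 0.2344), dt=2.0 → body Δ=(-0.7541, 0.2784, 0.4687) → world pose (-1.2377, 1.2971, 0.3398)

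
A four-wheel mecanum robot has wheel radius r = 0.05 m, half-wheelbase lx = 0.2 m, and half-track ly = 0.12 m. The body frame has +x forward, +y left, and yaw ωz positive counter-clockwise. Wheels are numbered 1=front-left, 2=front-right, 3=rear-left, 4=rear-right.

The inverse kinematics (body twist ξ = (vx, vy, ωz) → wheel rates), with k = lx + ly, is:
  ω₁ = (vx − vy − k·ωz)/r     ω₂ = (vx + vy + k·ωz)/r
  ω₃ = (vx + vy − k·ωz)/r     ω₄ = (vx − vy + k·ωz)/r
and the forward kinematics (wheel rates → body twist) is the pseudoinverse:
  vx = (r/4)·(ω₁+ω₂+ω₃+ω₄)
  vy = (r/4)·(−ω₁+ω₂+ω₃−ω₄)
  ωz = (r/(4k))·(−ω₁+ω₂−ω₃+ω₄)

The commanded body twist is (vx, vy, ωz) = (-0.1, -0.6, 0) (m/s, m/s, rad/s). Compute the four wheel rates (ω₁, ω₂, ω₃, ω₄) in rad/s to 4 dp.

k = lx + ly = 0.2 + 0.12 = 0.3200;  k·ωz = 0.3200·0 = 0.0000
ω₁ (FL) = (vx − vy − k·ωz)/r = 0.5000/0.05 = 10.0000
ω₂ (FR) = (vx + vy + k·ωz)/r = -0.7000/0.05 = -14.0000
ω₃ (RL) = (vx + vy − k·ωz)/r = -0.7000/0.05 = -14.0000
ω₄ (RR) = (vx − vy + k·ωz)/r = 0.5000/0.05 = 10.0000

(10.0000, -14.0000, -14.0000, 10.0000)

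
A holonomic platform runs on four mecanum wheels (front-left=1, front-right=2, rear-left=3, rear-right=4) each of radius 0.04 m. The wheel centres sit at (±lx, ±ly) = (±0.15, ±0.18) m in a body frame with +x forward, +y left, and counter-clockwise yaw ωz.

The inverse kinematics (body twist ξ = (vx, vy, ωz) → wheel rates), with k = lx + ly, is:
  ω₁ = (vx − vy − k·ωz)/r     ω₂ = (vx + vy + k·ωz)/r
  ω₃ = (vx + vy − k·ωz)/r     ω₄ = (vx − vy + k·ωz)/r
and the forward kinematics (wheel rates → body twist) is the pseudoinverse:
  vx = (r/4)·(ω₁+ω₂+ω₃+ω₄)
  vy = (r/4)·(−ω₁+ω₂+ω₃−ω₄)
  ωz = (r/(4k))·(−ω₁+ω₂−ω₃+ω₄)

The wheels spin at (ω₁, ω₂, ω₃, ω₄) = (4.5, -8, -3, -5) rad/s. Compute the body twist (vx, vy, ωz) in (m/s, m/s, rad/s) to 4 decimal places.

k = lx + ly = 0.15 + 0.18 = 0.3300
ω₁+ω₂+ω₃+ω₄ = -11.5000  →  vx = (0.04/4)·-11.5000 = -0.1150
−ω₁+ω₂+ω₃−ω₄ = -10.5000  →  vy = (0.04/4)·-10.5000 = -0.1050
−ω₁+ω₂−ω₃+ω₄ = -14.5000  →  ωz = (0.04/1.3200)·-14.5000 = -0.4394

(-0.1150, -0.1050, -0.4394)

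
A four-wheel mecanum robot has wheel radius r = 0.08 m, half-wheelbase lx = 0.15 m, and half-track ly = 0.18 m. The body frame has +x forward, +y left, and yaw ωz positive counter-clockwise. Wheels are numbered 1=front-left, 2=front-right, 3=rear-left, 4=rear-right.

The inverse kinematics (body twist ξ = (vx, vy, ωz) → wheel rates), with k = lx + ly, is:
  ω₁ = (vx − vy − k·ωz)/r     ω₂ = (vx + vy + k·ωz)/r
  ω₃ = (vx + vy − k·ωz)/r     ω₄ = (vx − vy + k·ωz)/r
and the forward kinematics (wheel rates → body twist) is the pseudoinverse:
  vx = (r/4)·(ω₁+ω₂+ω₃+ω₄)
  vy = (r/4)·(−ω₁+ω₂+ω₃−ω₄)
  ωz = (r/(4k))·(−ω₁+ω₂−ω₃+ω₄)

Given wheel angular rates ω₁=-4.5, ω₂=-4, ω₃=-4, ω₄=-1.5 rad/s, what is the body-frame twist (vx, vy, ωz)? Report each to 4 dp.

k = lx + ly = 0.15 + 0.18 = 0.3300
ω₁+ω₂+ω₃+ω₄ = -14.0000  →  vx = (0.08/4)·-14.0000 = -0.2800
−ω₁+ω₂+ω₃−ω₄ = -2.0000  →  vy = (0.08/4)·-2.0000 = -0.0400
−ω₁+ω₂−ω₃+ω₄ = 3.0000  →  ωz = (0.08/1.3200)·3.0000 = 0.1818

(-0.2800, -0.0400, 0.1818)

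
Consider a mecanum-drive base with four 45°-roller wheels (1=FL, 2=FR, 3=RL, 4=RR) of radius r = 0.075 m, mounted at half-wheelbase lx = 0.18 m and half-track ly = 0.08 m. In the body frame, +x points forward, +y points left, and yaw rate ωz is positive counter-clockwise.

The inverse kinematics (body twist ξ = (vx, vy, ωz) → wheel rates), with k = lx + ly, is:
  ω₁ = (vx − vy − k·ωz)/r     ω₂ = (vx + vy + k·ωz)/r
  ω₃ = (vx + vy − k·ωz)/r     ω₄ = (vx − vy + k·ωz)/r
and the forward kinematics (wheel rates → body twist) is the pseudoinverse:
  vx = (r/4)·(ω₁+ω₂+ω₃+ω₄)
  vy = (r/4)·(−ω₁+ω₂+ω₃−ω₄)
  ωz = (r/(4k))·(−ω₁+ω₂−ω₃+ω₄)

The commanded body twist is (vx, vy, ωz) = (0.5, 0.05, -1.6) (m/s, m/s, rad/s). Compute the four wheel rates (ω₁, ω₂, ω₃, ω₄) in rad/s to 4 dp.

(11.5467, 1.7867, 12.8800, 0.4533)

k = lx + ly = 0.18 + 0.08 = 0.2600;  k·ωz = 0.2600·-1.6 = -0.4160
ω₁ (FL) = (vx − vy − k·ωz)/r = 0.8660/0.075 = 11.5467
ω₂ (FR) = (vx + vy + k·ωz)/r = 0.1340/0.075 = 1.7867
ω₃ (RL) = (vx + vy − k·ωz)/r = 0.9660/0.075 = 12.8800
ω₄ (RR) = (vx − vy + k·ωz)/r = 0.0340/0.075 = 0.4533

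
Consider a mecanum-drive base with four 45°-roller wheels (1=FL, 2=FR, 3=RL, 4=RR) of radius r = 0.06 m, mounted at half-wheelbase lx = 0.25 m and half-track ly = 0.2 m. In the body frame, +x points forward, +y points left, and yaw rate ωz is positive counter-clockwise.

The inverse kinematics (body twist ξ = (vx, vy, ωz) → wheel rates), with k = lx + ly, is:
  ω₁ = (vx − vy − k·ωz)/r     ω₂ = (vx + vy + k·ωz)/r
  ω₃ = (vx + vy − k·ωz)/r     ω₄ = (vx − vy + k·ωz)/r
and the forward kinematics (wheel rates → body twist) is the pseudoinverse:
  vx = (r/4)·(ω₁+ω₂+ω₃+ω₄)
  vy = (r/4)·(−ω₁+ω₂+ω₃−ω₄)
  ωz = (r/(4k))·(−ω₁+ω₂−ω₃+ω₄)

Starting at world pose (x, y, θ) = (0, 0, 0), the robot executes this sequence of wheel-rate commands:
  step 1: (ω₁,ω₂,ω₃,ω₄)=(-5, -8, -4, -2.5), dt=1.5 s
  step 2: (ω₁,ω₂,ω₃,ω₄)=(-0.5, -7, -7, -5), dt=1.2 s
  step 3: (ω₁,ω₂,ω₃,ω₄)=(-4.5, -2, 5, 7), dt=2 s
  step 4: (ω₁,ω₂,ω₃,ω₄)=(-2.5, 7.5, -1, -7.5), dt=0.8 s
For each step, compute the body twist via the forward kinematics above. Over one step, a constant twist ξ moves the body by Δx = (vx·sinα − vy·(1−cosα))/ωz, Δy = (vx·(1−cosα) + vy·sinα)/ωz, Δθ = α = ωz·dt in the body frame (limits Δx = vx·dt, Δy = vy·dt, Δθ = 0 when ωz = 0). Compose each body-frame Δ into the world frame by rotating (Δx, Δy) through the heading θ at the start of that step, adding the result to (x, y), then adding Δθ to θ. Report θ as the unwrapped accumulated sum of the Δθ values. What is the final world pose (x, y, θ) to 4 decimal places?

(-0.7079, 0.0130, 0.1383)

step 1: ξ=(vx,vy,ωz)=(-0.2925, -0.0675, -0.0500), dt=1.5 → body Δ=(-0.4421, -0.0847, -0.0750) → world pose (-0.4421, -0.0847, -0.0750)
step 2: ξ=(vx,vy,ωz)=(-0.2925, -0.1275, -0.1500), dt=1.2 → body Δ=(-0.3628, -0.1207, -0.1800) → world pose (-0.8130, -0.1779, -0.2550)
step 3: ξ=(vx,vy,ωz)=(0.0825, 0.0075, 0.1500), dt=2.0 → body Δ=(0.1603, 0.0393, 0.3000) → world pose (-0.6480, -0.1802, 0.0450)
step 4: ξ=(vx,vy,ωz)=(-0.0525, 0.2475, 0.1167), dt=0.8 → body Δ=(-0.0512, 0.1958, 0.0933) → world pose (-0.7079, 0.0130, 0.1383)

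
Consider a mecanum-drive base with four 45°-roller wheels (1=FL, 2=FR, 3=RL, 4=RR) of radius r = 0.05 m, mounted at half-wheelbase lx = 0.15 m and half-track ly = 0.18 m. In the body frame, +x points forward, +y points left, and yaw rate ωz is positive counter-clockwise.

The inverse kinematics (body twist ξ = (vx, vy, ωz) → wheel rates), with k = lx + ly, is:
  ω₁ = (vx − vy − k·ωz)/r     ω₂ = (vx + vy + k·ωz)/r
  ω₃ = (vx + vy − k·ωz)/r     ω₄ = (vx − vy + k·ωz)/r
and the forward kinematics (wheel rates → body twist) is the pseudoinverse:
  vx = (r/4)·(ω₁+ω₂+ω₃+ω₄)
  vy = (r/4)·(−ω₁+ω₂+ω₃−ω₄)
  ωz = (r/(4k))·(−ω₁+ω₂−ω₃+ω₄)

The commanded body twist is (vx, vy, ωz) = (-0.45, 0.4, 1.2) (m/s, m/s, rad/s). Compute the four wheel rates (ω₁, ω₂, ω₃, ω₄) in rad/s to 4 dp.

k = lx + ly = 0.15 + 0.18 = 0.3300;  k·ωz = 0.3300·1.2 = 0.3960
ω₁ (FL) = (vx − vy − k·ωz)/r = -1.2460/0.05 = -24.9200
ω₂ (FR) = (vx + vy + k·ωz)/r = 0.3460/0.05 = 6.9200
ω₃ (RL) = (vx + vy − k·ωz)/r = -0.4460/0.05 = -8.9200
ω₄ (RR) = (vx − vy + k·ωz)/r = -0.4540/0.05 = -9.0800

(-24.9200, 6.9200, -8.9200, -9.0800)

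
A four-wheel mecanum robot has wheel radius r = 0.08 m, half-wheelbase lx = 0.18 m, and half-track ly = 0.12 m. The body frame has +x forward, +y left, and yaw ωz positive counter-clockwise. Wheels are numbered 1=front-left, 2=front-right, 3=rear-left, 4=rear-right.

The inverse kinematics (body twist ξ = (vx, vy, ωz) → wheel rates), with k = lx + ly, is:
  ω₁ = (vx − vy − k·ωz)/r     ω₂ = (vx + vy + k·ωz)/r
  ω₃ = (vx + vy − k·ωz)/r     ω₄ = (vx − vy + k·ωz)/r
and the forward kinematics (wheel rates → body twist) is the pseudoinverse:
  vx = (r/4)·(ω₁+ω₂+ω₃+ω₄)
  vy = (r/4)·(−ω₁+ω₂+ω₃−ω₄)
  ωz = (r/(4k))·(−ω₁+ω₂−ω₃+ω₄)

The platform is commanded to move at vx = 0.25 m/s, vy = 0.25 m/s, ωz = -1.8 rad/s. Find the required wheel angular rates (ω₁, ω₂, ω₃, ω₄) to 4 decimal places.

(6.7500, -0.5000, 13.0000, -6.7500)

k = lx + ly = 0.18 + 0.12 = 0.3000;  k·ωz = 0.3000·-1.8 = -0.5400
ω₁ (FL) = (vx − vy − k·ωz)/r = 0.5400/0.08 = 6.7500
ω₂ (FR) = (vx + vy + k·ωz)/r = -0.0400/0.08 = -0.5000
ω₃ (RL) = (vx + vy − k·ωz)/r = 1.0400/0.08 = 13.0000
ω₄ (RR) = (vx − vy + k·ωz)/r = -0.5400/0.08 = -6.7500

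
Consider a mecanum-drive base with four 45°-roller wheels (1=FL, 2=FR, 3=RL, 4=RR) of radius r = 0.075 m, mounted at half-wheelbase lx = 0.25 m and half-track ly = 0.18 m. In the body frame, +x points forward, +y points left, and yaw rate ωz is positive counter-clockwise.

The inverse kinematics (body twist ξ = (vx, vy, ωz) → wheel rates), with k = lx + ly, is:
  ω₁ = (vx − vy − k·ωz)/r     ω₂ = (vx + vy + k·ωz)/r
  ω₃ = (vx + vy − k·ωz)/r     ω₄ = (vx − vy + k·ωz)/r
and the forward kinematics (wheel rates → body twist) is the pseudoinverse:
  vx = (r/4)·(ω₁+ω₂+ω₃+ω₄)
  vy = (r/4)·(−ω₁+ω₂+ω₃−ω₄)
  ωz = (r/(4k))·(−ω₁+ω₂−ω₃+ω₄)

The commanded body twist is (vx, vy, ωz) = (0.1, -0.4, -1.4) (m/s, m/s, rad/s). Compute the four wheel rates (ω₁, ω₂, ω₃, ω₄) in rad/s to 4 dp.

(14.6933, -12.0267, 4.0267, -1.3600)

k = lx + ly = 0.25 + 0.18 = 0.4300;  k·ωz = 0.4300·-1.4 = -0.6020
ω₁ (FL) = (vx − vy − k·ωz)/r = 1.1020/0.075 = 14.6933
ω₂ (FR) = (vx + vy + k·ωz)/r = -0.9020/0.075 = -12.0267
ω₃ (RL) = (vx + vy − k·ωz)/r = 0.3020/0.075 = 4.0267
ω₄ (RR) = (vx − vy + k·ωz)/r = -0.1020/0.075 = -1.3600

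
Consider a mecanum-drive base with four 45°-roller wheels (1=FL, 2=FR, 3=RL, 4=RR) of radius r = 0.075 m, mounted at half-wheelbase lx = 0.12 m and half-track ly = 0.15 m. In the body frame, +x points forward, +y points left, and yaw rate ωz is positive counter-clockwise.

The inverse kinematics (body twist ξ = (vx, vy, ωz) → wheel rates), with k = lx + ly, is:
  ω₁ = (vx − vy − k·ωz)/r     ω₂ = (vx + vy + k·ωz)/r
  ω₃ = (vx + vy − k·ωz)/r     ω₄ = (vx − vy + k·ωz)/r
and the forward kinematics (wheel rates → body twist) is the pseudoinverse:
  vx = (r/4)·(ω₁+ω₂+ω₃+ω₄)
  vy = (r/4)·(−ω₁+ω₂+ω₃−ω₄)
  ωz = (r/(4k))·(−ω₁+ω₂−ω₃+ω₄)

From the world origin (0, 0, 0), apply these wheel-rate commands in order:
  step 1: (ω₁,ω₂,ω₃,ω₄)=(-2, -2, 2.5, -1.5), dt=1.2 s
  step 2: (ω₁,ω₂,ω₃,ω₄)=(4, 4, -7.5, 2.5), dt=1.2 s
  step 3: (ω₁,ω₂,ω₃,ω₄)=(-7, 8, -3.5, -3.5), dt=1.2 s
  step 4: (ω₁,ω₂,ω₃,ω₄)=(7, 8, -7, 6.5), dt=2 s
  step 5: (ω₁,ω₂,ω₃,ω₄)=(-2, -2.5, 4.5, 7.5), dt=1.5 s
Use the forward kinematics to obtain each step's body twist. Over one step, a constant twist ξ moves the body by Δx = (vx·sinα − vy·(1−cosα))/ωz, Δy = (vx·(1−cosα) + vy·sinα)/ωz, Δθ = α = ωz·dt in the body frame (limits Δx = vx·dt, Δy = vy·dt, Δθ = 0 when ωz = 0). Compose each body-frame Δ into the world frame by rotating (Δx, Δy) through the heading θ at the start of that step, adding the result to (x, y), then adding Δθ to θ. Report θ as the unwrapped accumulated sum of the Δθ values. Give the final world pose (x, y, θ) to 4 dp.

step 1: ξ=(vx,vy,ωz)=(-0.0562, 0.0750, -0.2778), dt=1.2 → body Δ=(-0.0514, 0.0995, -0.3333) → world pose (-0.0514, 0.0995, -0.3333)
step 2: ξ=(vx,vy,ωz)=(0.0562, -0.1875, 0.6944), dt=1.2 → body Δ=(0.1484, -0.1733, 0.8333) → world pose (0.0321, -0.1128, 0.5000)
step 3: ξ=(vx,vy,ωz)=(-0.1125, 0.2812, 1.0417), dt=1.2 → body Δ=(-0.2874, 0.1823, 1.2500) → world pose (-0.3074, -0.0906, 1.7500)
step 4: ξ=(vx,vy,ωz)=(0.2719, -0.2344, 1.0069), dt=2.0 → body Δ=(0.5765, 0.1755, 2.0139) → world pose (-0.5829, 0.4453, 3.7639)
step 5: ξ=(vx,vy,ωz)=(0.1406, -0.0656, 0.1736), dt=1.5 → body Δ=(0.2213, -0.0700, 0.2604) → world pose (-0.8035, 0.3732, 4.0243)

(-0.8035, 0.3732, 4.0243)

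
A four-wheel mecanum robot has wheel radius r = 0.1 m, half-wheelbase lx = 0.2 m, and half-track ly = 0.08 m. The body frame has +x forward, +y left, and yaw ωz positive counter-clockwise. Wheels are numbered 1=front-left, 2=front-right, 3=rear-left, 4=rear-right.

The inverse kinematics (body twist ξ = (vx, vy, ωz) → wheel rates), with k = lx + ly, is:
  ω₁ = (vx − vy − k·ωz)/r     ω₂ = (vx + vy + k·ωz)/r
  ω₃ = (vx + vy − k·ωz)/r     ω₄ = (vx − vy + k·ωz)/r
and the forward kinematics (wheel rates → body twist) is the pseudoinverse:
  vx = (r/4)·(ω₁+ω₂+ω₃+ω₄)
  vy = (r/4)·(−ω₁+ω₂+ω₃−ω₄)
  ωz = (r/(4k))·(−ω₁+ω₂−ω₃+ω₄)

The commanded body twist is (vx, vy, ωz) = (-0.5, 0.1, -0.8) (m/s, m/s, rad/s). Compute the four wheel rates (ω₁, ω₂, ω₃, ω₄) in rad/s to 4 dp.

(-3.7600, -6.2400, -1.7600, -8.2400)

k = lx + ly = 0.2 + 0.08 = 0.2800;  k·ωz = 0.2800·-0.8 = -0.2240
ω₁ (FL) = (vx − vy − k·ωz)/r = -0.3760/0.1 = -3.7600
ω₂ (FR) = (vx + vy + k·ωz)/r = -0.6240/0.1 = -6.2400
ω₃ (RL) = (vx + vy − k·ωz)/r = -0.1760/0.1 = -1.7600
ω₄ (RR) = (vx − vy + k·ωz)/r = -0.8240/0.1 = -8.2400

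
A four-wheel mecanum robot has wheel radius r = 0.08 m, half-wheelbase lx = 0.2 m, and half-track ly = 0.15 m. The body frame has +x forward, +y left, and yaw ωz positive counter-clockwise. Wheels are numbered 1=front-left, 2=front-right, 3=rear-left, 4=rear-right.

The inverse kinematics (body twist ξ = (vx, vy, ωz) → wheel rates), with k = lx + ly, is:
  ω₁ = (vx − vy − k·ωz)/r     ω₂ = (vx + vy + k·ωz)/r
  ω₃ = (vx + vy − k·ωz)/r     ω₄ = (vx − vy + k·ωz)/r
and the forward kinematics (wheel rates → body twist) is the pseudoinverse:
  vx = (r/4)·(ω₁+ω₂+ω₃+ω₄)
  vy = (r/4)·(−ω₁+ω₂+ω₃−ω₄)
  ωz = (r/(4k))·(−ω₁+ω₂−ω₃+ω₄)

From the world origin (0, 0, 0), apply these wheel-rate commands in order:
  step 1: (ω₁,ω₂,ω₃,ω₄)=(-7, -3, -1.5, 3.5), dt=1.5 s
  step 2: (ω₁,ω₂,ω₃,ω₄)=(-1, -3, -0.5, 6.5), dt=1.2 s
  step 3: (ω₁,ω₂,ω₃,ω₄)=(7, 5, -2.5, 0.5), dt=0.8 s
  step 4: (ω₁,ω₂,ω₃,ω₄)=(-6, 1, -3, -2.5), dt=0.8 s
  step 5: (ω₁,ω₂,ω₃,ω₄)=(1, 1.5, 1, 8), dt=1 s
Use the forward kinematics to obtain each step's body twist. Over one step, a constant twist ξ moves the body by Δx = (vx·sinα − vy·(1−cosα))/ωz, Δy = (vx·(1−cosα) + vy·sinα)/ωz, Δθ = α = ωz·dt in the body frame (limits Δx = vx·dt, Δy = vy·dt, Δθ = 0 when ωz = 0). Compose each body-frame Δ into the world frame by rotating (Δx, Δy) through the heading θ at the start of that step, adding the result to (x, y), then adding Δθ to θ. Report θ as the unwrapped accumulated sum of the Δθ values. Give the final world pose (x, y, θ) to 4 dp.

(0.0901, 0.0155, 1.9314)

step 1: ξ=(vx,vy,ωz)=(-0.1600, -0.0200, 0.5143), dt=1.5 → body Δ=(-0.2059, -0.1152, 0.7714) → world pose (-0.2059, -0.1152, 0.7714)
step 2: ξ=(vx,vy,ωz)=(0.0400, -0.1800, 0.2857), dt=1.2 → body Δ=(0.0837, -0.2036, 0.3429) → world pose (-0.0039, -0.2028, 1.1143)
step 3: ξ=(vx,vy,ωz)=(0.2000, -0.1000, 0.0571), dt=0.8 → body Δ=(0.1618, -0.0763, 0.0457) → world pose (0.1359, -0.0912, 1.1600)
step 4: ξ=(vx,vy,ωz)=(-0.2100, 0.1300, 0.4286), dt=0.8 → body Δ=(-0.1824, 0.0735, 0.3429) → world pose (-0.0042, -0.2291, 1.5029)
step 5: ξ=(vx,vy,ωz)=(0.2300, -0.1300, 0.4286), dt=1.0 → body Δ=(0.2505, -0.0775, 0.4286) → world pose (0.0901, 0.0155, 1.9314)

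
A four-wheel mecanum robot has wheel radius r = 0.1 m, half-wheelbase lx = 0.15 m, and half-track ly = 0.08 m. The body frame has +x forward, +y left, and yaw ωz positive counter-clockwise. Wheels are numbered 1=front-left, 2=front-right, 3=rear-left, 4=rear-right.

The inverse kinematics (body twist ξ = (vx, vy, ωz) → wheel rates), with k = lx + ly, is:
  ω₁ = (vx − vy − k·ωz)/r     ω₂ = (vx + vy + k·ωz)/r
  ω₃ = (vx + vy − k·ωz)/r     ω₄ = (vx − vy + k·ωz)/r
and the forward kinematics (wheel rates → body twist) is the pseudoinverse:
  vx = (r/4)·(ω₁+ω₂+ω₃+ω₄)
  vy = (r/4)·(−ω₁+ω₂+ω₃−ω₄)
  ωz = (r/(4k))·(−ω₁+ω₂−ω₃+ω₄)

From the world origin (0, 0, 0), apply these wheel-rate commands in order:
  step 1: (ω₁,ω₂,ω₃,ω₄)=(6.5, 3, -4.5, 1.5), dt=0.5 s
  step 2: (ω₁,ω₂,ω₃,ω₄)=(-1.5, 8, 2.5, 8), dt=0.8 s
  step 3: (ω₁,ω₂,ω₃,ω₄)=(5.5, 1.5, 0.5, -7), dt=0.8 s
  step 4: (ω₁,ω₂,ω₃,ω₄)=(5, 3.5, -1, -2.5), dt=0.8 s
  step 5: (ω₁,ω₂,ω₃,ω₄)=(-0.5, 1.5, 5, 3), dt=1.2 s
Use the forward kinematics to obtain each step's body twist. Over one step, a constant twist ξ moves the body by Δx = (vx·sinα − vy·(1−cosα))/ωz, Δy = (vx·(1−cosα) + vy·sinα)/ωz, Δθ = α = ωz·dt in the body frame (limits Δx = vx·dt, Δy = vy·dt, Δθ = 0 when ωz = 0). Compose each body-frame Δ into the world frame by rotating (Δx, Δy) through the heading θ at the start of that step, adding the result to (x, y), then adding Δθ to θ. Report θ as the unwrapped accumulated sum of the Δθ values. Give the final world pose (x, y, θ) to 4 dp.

step 1: ξ=(vx,vy,ωz)=(0.1625, -0.2375, 0.2717), dt=0.5 → body Δ=(0.0891, -0.1129, 0.1359) → world pose (0.0891, -0.1129, 0.1359)
step 2: ξ=(vx,vy,ωz)=(0.4250, 0.1000, 1.6304), dt=0.8 → body Δ=(0.2063, 0.2512, 1.3043) → world pose (0.2594, 0.1640, 1.4402)
step 3: ξ=(vx,vy,ωz)=(0.0125, 0.0875, -1.2500), dt=0.8 → body Δ=(0.0406, 0.0543, -1.0000) → world pose (0.2109, 0.2113, 0.4402)
step 4: ξ=(vx,vy,ωz)=(0.1250, 0.0000, -0.3261), dt=0.8 → body Δ=(0.0989, -0.0130, -0.2609) → world pose (0.3058, 0.2417, 0.1793)
step 5: ξ=(vx,vy,ωz)=(0.2250, 0.1000, 0.0000), dt=1.2 → body Δ=(0.2700, 0.1200, 0.0000) → world pose (0.5501, 0.4079, 0.1793)

(0.5501, 0.4079, 0.1793)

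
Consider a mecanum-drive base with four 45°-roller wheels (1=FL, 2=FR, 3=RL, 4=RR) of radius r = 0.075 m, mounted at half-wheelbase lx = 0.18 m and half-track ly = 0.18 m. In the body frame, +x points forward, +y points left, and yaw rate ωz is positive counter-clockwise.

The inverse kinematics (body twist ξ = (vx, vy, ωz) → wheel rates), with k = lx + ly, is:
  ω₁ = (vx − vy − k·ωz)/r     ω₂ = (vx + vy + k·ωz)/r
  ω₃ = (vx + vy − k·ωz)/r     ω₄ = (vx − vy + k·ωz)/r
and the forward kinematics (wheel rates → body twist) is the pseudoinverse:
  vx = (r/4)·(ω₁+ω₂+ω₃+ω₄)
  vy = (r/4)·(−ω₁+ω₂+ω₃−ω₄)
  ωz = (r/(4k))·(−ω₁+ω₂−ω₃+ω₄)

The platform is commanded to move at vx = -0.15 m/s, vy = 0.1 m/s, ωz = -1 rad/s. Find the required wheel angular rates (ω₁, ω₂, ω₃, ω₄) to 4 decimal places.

k = lx + ly = 0.18 + 0.18 = 0.3600;  k·ωz = 0.3600·-1 = -0.3600
ω₁ (FL) = (vx − vy − k·ωz)/r = 0.1100/0.075 = 1.4667
ω₂ (FR) = (vx + vy + k·ωz)/r = -0.4100/0.075 = -5.4667
ω₃ (RL) = (vx + vy − k·ωz)/r = 0.3100/0.075 = 4.1333
ω₄ (RR) = (vx − vy + k·ωz)/r = -0.6100/0.075 = -8.1333

(1.4667, -5.4667, 4.1333, -8.1333)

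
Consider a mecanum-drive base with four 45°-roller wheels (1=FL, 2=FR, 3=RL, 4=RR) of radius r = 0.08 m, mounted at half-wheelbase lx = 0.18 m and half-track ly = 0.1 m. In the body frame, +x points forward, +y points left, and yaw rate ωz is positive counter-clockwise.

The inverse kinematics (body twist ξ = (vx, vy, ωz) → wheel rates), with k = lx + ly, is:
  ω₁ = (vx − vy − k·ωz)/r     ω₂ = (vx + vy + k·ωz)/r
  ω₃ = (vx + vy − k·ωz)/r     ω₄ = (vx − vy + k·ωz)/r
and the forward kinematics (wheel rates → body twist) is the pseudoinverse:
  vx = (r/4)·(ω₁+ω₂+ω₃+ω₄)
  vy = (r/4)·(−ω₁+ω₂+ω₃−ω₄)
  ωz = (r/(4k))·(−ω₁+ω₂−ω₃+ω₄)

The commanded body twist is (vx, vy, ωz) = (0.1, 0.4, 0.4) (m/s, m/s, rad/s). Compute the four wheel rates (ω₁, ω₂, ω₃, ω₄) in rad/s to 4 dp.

k = lx + ly = 0.18 + 0.1 = 0.2800;  k·ωz = 0.2800·0.4 = 0.1120
ω₁ (FL) = (vx − vy − k·ωz)/r = -0.4120/0.08 = -5.1500
ω₂ (FR) = (vx + vy + k·ωz)/r = 0.6120/0.08 = 7.6500
ω₃ (RL) = (vx + vy − k·ωz)/r = 0.3880/0.08 = 4.8500
ω₄ (RR) = (vx − vy + k·ωz)/r = -0.1880/0.08 = -2.3500

(-5.1500, 7.6500, 4.8500, -2.3500)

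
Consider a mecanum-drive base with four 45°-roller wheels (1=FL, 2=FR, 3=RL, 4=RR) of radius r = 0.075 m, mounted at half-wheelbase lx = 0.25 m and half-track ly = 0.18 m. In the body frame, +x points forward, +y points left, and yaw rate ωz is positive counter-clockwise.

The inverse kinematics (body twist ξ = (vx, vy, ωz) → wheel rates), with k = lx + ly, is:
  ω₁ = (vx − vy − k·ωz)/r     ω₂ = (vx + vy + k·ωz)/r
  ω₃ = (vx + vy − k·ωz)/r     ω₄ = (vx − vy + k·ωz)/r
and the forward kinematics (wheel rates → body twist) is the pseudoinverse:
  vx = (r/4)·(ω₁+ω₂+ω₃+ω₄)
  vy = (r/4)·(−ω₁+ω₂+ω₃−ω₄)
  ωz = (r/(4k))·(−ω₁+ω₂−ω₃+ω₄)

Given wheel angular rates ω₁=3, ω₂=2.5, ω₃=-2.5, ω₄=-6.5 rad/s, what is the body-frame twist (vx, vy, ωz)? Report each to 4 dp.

k = lx + ly = 0.25 + 0.18 = 0.4300
ω₁+ω₂+ω₃+ω₄ = -3.5000  →  vx = (0.075/4)·-3.5000 = -0.0656
−ω₁+ω₂+ω₃−ω₄ = 3.5000  →  vy = (0.075/4)·3.5000 = 0.0656
−ω₁+ω₂−ω₃+ω₄ = -4.5000  →  ωz = (0.075/1.7200)·-4.5000 = -0.1962

(-0.0656, 0.0656, -0.1962)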